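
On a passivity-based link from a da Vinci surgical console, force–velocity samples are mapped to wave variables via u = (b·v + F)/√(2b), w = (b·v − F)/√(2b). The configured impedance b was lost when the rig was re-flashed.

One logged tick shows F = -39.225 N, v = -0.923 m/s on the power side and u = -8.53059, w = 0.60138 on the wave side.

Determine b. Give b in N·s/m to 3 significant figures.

b = 36.9 N·s/m

u + w = -7.9292;  u + w = √(2b)·v, so √(2b) = -7.9292/(-0.923) = 8.5907.
b = (√(2b))²/2 = 73.8000/2 = 36.9000.
(Check via u − w = 2F/√(2b): u − w = -9.1320, 2F/√(2b) = -9.1320.)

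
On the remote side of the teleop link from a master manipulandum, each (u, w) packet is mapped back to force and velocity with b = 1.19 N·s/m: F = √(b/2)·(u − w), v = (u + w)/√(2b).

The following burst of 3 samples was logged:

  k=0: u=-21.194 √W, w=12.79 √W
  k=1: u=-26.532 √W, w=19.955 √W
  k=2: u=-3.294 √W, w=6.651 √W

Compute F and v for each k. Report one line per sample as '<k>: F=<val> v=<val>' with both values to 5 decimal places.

0: F=-26.21398 v=-5.44750
1: F=-35.85833 v=-4.26324
2: F=-7.67120 v=2.17602

k=0: u−w=-33.98400, u+w=-8.40400; √(b/2)=0.77136, √(2b)=1.54272; F=0.77136×(-33.984)=-26.21398, v=-8.40400/1.54272=-5.44750
k=1: u−w=-46.48700, u+w=-6.57700; √(b/2)=0.77136, √(2b)=1.54272; F=0.77136×(-46.487)=-35.85833, v=-6.57700/1.54272=-4.26324
k=2: u−w=-9.94500, u+w=3.35700; √(b/2)=0.77136, √(2b)=1.54272; F=0.77136×(-9.945)=-7.67120, v=3.35700/1.54272=2.17602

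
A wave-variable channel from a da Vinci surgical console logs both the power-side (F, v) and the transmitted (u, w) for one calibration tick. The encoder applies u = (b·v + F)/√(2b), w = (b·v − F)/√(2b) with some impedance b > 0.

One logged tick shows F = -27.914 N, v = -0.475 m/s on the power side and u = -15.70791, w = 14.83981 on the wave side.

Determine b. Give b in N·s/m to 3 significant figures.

u + w = -0.8681;  u + w = √(2b)·v, so √(2b) = -0.8681/(-0.475) = 1.8276.
b = (√(2b))²/2 = 3.3400/2 = 1.6700.
(Check via u − w = 2F/√(2b): u − w = -30.5477, 2F/√(2b) = -30.5475.)

b = 1.67 N·s/m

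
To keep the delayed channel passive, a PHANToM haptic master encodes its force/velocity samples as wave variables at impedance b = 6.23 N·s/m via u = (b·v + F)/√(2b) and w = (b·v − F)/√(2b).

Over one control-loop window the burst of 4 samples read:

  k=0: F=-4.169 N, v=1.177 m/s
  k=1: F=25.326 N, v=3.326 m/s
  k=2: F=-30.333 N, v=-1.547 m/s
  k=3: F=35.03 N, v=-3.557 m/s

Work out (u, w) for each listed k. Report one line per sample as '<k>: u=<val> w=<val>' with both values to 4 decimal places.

0: u=0.8963 w=3.2584
1: u=13.0449 w=-1.3046
2: u=-11.3236 w=5.8629
3: u=3.6460 w=-16.2017

k=0: b·v=6.23×1.177=7.3327; √(2b)=3.5299; u=(7.3327+(-4.169))/3.5299=0.8963, w=(7.3327−(-4.169))/3.5299=3.2584
k=1: b·v=6.23×3.326=20.7210; √(2b)=3.5299; u=(20.7210+25.326)/3.5299=13.0449, w=(20.7210−25.326)/3.5299=-1.3046
k=2: b·v=6.23×(-1.547)=-9.6378; √(2b)=3.5299; u=(-9.6378+(-30.333))/3.5299=-11.3236, w=(-9.6378−(-30.333))/3.5299=5.8629
k=3: b·v=6.23×(-3.557)=-22.1601; √(2b)=3.5299; u=(-22.1601+35.03)/3.5299=3.6460, w=(-22.1601−35.03)/3.5299=-16.2017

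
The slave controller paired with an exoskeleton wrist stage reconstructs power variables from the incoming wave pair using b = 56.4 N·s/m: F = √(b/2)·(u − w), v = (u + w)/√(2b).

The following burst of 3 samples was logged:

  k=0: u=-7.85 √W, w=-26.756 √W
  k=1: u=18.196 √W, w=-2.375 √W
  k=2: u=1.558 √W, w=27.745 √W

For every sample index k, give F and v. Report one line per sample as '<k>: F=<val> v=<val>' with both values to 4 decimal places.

k=0: u−w=18.9060, u+w=-34.6060; √(b/2)=5.3104, √(2b)=10.6207; F=5.3104×18.906=100.3978, v=-34.6060/10.6207=-3.2583
k=1: u−w=20.5710, u+w=15.8210; √(b/2)=5.3104, √(2b)=10.6207; F=5.3104×20.571=109.2396, v=15.8210/10.6207=1.4896
k=2: u−w=-26.1870, u+w=29.3030; √(b/2)=5.3104, √(2b)=10.6207; F=5.3104×(-26.187)=-139.0626, v=29.3030/10.6207=2.7590

0: F=100.3978 v=-3.2583
1: F=109.2396 v=1.4896
2: F=-139.0626 v=2.7590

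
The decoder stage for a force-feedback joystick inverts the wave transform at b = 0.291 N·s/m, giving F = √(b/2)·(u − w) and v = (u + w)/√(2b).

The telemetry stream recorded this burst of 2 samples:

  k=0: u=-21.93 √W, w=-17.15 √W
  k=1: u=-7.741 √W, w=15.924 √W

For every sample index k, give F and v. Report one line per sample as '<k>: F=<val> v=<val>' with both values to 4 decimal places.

0: F=-1.8233 v=-51.2263
1: F=-9.0269 v=10.7263

k=0: u−w=-4.7800, u+w=-39.0800; √(b/2)=0.3814, √(2b)=0.7629; F=0.3814×(-4.78)=-1.8233, v=-39.0800/0.7629=-51.2263
k=1: u−w=-23.6650, u+w=8.1830; √(b/2)=0.3814, √(2b)=0.7629; F=0.3814×(-23.665)=-9.0269, v=8.1830/0.7629=10.7263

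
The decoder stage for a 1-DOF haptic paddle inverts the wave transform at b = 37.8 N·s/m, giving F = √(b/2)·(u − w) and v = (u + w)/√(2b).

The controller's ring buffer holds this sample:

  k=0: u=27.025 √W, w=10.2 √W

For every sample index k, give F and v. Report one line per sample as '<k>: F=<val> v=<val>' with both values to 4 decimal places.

k=0: u−w=16.8250, u+w=37.2250; √(b/2)=4.3474, √(2b)=8.6948; F=4.3474×16.825=73.1452, v=37.2250/8.6948=4.2813

0: F=73.1452 v=4.2813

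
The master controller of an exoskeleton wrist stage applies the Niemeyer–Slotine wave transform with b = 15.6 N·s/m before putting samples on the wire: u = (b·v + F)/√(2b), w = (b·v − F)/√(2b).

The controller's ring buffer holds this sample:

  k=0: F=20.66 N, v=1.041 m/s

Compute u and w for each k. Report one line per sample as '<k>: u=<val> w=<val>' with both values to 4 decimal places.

k=0: b·v=15.6×1.041=16.2396; √(2b)=5.5857; u=(16.2396+20.66)/5.5857=6.6061, w=(16.2396−20.66)/5.5857=-0.7914

0: u=6.6061 w=-0.7914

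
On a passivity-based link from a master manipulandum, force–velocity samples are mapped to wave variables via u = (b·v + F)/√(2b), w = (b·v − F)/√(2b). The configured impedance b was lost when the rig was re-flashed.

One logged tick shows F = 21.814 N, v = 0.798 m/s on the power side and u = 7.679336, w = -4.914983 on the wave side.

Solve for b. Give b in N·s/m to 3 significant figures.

u + w = 2.764353;  u + w = √(2b)·v, so √(2b) = 2.764353/0.798 = 3.464102.
b = (√(2b))²/2 = 11.999999/2 = 6.000000.
(Check via u − w = 2F/√(2b): u − w = 12.594319, 2F/√(2b) = 12.594319.)

b = 6 N·s/m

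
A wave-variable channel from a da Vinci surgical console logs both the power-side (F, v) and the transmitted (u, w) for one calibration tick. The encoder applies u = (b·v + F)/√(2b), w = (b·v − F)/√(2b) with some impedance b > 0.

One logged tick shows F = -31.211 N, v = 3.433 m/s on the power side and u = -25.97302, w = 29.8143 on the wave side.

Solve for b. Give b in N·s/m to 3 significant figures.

u + w = 3.84128;  u + w = √(2b)·v, so √(2b) = 3.84128/3.433 = 1.11893.
b = (√(2b))²/2 = 1.25200/2 = 0.62600.
(Check via u − w = 2F/√(2b): u − w = -55.78732, 2F/√(2b) = -55.78732.)

b = 0.626 N·s/m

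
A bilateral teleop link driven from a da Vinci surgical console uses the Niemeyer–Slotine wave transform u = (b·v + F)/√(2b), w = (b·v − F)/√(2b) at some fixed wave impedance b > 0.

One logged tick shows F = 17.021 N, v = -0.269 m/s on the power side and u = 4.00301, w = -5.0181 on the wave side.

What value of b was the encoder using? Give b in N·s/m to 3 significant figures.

b = 7.12 N·s/m

u + w = -1.0151;  u + w = √(2b)·v, so √(2b) = -1.0151/(-0.269) = 3.7736.
b = (√(2b))²/2 = 14.2398/2 = 7.1199.
(Check via u − w = 2F/√(2b): u − w = 9.0211, 2F/√(2b) = 9.0212.)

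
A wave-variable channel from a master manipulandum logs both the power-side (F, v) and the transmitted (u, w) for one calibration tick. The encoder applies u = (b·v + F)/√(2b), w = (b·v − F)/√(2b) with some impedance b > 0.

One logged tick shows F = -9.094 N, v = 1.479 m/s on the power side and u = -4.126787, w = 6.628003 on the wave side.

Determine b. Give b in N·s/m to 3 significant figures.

b = 1.43 N·s/m

u + w = 2.501216;  u + w = √(2b)·v, so √(2b) = 2.501216/1.479 = 1.691153.
b = (√(2b))²/2 = 2.860000/2 = 1.430000.
(Check via u − w = 2F/√(2b): u − w = -10.754790, 2F/√(2b) = -10.754790.)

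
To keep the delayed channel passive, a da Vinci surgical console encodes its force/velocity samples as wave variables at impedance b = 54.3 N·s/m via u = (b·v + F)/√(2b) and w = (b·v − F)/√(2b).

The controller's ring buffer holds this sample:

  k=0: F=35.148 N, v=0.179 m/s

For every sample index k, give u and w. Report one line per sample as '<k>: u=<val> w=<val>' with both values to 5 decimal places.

k=0: b·v=54.3×0.179=9.71970; √(2b)=10.42113; u=(9.71970+35.148)/10.42113=4.30545, w=(9.71970−35.148)/10.42113=-2.44007

0: u=4.30545 w=-2.44007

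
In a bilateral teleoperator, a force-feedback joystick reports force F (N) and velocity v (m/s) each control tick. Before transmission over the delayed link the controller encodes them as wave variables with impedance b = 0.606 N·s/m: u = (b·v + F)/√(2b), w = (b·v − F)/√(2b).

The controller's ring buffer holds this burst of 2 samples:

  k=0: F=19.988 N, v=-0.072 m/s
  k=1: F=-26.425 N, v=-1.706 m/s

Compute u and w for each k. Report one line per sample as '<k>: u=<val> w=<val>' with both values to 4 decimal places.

0: u=18.1163 w=-18.1955
1: u=-24.9420 w=23.0638

k=0: b·v=0.606×(-0.072)=-0.0436; √(2b)=1.1009; u=(-0.0436+19.988)/1.1009=18.1163, w=(-0.0436−19.988)/1.1009=-18.1955
k=1: b·v=0.606×(-1.706)=-1.0338; √(2b)=1.1009; u=(-1.0338+(-26.425))/1.1009=-24.9420, w=(-1.0338−(-26.425))/1.1009=23.0638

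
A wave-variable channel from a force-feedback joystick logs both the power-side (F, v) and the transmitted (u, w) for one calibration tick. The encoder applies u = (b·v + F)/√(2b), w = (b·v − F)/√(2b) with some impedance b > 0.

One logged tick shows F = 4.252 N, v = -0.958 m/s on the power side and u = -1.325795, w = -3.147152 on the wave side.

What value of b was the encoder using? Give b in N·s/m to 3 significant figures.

u + w = -4.472947;  u + w = √(2b)·v, so √(2b) = -4.472947/(-0.958) = 4.669047.
b = (√(2b))²/2 = 21.800000/2 = 10.900000.
(Check via u − w = 2F/√(2b): u − w = 1.821357, 2F/√(2b) = 1.821357.)

b = 10.9 N·s/m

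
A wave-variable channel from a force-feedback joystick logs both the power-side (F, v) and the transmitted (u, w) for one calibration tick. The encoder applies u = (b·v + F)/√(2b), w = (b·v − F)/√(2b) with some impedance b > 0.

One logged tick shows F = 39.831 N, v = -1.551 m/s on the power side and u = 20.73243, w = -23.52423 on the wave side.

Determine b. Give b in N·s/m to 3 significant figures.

u + w = -2.79180;  u + w = √(2b)·v, so √(2b) = -2.79180/(-1.551) = 1.80000.
b = (√(2b))²/2 = 3.24000/2 = 1.62000.
(Check via u − w = 2F/√(2b): u − w = 44.25666, 2F/√(2b) = 44.25667.)

b = 1.62 N·s/m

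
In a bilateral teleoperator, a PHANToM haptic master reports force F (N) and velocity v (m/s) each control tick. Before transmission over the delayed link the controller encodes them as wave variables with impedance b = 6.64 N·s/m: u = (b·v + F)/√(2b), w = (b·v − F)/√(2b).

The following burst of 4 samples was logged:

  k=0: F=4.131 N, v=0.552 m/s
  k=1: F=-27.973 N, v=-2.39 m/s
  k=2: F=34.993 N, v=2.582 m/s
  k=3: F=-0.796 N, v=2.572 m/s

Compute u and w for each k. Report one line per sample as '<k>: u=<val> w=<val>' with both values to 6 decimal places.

0: u=2.139382 w=-0.127799
1: u=-12.030876 w=3.321302
2: u=14.307080 w=-4.897824
3: u=4.467976 w=4.904838

k=0: b·v=6.64×0.552=3.665280; √(2b)=3.644173; u=(3.665280+4.131)/3.644173=2.139382, w=(3.665280−4.131)/3.644173=-0.127799
k=1: b·v=6.64×(-2.39)=-15.869600; √(2b)=3.644173; u=(-15.869600+(-27.973))/3.644173=-12.030876, w=(-15.869600−(-27.973))/3.644173=3.321302
k=2: b·v=6.64×2.582=17.144480; √(2b)=3.644173; u=(17.144480+34.993)/3.644173=14.307080, w=(17.144480−34.993)/3.644173=-4.897824
k=3: b·v=6.64×2.572=17.078080; √(2b)=3.644173; u=(17.078080+(-0.796))/3.644173=4.467976, w=(17.078080−(-0.796))/3.644173=4.904838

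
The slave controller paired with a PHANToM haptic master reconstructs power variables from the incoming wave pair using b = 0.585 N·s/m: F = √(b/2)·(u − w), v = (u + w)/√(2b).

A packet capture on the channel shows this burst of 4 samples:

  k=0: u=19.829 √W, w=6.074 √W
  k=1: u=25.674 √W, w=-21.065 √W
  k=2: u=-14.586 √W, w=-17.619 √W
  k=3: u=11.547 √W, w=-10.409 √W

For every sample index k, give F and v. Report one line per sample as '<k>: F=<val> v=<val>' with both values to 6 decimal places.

0: F=7.439154 v=23.947332
1: F=25.277979 v=4.261022
2: F=1.640346 v=-29.773533
3: F=11.874523 v=1.052081

k=0: u−w=13.755000, u+w=25.903000; √(b/2)=0.540833, √(2b)=1.081665; F=0.540833×13.755=7.439154, v=25.903000/1.081665=23.947332
k=1: u−w=46.739000, u+w=4.609000; √(b/2)=0.540833, √(2b)=1.081665; F=0.540833×46.739=25.277979, v=4.609000/1.081665=4.261022
k=2: u−w=3.033000, u+w=-32.205000; √(b/2)=0.540833, √(2b)=1.081665; F=0.540833×3.033=1.640346, v=-32.205000/1.081665=-29.773533
k=3: u−w=21.956000, u+w=1.138000; √(b/2)=0.540833, √(2b)=1.081665; F=0.540833×21.956=11.874523, v=1.138000/1.081665=1.052081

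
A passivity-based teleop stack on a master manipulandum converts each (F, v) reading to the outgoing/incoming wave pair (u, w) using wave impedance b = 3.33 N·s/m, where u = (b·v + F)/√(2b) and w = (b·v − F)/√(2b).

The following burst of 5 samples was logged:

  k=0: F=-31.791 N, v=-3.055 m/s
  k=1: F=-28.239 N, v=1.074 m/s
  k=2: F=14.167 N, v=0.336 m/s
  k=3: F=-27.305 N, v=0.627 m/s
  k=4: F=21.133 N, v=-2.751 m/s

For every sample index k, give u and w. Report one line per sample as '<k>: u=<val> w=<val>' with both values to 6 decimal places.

0: u=-16.260778 w=8.376747
1: u=-9.556556 w=12.328225
2: u=5.923158 w=-5.056044
3: u=-9.771424 w=11.389521
4: u=4.639122 w=-11.738621

k=0: b·v=3.33×(-3.055)=-10.173150; √(2b)=2.580698; u=(-10.173150+(-31.791))/2.580698=-16.260778, w=(-10.173150−(-31.791))/2.580698=8.376747
k=1: b·v=3.33×1.074=3.576420; √(2b)=2.580698; u=(3.576420+(-28.239))/2.580698=-9.556556, w=(3.576420−(-28.239))/2.580698=12.328225
k=2: b·v=3.33×0.336=1.118880; √(2b)=2.580698; u=(1.118880+14.167)/2.580698=5.923158, w=(1.118880−14.167)/2.580698=-5.056044
k=3: b·v=3.33×0.627=2.087910; √(2b)=2.580698; u=(2.087910+(-27.305))/2.580698=-9.771424, w=(2.087910−(-27.305))/2.580698=11.389521
k=4: b·v=3.33×(-2.751)=-9.160830; √(2b)=2.580698; u=(-9.160830+21.133)/2.580698=4.639122, w=(-9.160830−21.133)/2.580698=-11.738621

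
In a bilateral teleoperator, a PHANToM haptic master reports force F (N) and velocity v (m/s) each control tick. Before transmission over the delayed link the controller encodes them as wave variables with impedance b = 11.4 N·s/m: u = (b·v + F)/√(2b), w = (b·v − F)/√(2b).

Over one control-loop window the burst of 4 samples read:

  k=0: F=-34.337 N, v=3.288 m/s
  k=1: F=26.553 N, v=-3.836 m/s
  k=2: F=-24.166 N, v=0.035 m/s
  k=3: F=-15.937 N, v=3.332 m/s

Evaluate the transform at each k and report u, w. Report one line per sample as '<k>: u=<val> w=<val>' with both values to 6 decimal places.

0: u=0.658899 w=15.041086
1: u=-3.597411 w=-14.719238
2: u=-4.977450 w=5.144573
3: u=4.617404 w=11.292678

k=0: b·v=11.4×3.288=37.483200; √(2b)=4.774935; u=(37.483200+(-34.337))/4.774935=0.658899, w=(37.483200−(-34.337))/4.774935=15.041086
k=1: b·v=11.4×(-3.836)=-43.730400; √(2b)=4.774935; u=(-43.730400+26.553)/4.774935=-3.597411, w=(-43.730400−26.553)/4.774935=-14.719238
k=2: b·v=11.4×0.035=0.399000; √(2b)=4.774935; u=(0.399000+(-24.166))/4.774935=-4.977450, w=(0.399000−(-24.166))/4.774935=5.144573
k=3: b·v=11.4×3.332=37.984800; √(2b)=4.774935; u=(37.984800+(-15.937))/4.774935=4.617404, w=(37.984800−(-15.937))/4.774935=11.292678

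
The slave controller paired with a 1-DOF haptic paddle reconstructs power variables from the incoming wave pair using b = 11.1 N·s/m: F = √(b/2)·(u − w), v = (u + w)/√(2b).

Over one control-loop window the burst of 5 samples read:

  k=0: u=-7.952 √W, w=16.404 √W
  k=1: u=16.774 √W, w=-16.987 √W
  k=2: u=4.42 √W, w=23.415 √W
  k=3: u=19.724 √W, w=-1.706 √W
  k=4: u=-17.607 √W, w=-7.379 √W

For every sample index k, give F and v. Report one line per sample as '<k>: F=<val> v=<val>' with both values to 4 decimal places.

k=0: u−w=-24.3560, u+w=8.4520; √(b/2)=2.3558, √(2b)=4.7117; F=2.3558×(-24.356)=-57.3789, v=8.4520/4.7117=1.7938
k=1: u−w=33.7610, u+w=-0.2130; √(b/2)=2.3558, √(2b)=4.7117; F=2.3558×33.761=79.5356, v=-0.2130/4.7117=-0.0452
k=2: u−w=-18.9950, u+w=27.8350; √(b/2)=2.3558, √(2b)=4.7117; F=2.3558×(-18.995)=-44.7493, v=27.8350/4.7117=5.9076
k=3: u−w=21.4300, u+w=18.0180; √(b/2)=2.3558, √(2b)=4.7117; F=2.3558×21.43=50.4857, v=18.0180/4.7117=3.8241
k=4: u−w=-10.2280, u+w=-24.9860; √(b/2)=2.3558, √(2b)=4.7117; F=2.3558×(-10.228)=-24.0956, v=-24.9860/4.7117=-5.3030

0: F=-57.3789 v=1.7938
1: F=79.5356 v=-0.0452
2: F=-44.7493 v=5.9076
3: F=50.4857 v=3.8241
4: F=-24.0956 v=-5.3030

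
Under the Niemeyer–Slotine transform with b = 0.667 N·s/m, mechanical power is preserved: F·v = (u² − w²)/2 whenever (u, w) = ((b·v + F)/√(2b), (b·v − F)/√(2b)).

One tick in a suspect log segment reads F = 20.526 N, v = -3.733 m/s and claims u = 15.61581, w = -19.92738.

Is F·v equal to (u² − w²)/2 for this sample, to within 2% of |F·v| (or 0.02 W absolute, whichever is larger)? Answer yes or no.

yes

F·v = 20.526×(-3.733) = -76.62356 W.
(u² − w²)/2 = (243.85352 − 397.10047)/2 = -76.62348 W.
|Δ| = 0.00008;  2% of max(1, |F·v|) = 1.53247.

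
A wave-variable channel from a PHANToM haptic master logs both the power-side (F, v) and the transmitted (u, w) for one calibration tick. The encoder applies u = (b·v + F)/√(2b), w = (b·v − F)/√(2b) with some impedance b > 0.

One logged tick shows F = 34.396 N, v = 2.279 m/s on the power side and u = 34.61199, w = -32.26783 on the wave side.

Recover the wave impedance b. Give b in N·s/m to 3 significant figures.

b = 0.529 N·s/m

u + w = 2.3442;  u + w = √(2b)·v, so √(2b) = 2.3442/2.279 = 1.0286.
b = (√(2b))²/2 = 1.0580/2 = 0.5290.
(Check via u − w = 2F/√(2b): u − w = 66.8798, 2F/√(2b) = 66.8798.)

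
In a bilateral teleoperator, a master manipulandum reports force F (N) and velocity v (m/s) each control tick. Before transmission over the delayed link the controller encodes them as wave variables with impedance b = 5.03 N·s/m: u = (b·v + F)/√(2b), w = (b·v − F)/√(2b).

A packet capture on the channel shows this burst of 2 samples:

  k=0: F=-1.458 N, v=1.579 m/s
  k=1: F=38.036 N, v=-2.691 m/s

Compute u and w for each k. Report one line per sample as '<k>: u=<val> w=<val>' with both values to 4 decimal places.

k=0: b·v=5.03×1.579=7.9424; √(2b)=3.1718; u=(7.9424+(-1.458))/3.1718=2.0444, w=(7.9424−(-1.458))/3.1718=2.9638
k=1: b·v=5.03×(-2.691)=-13.5357; √(2b)=3.1718; u=(-13.5357+38.036)/3.1718=7.7245, w=(-13.5357−38.036)/3.1718=-16.2597

0: u=2.0444 w=2.9638
1: u=7.7245 w=-16.2597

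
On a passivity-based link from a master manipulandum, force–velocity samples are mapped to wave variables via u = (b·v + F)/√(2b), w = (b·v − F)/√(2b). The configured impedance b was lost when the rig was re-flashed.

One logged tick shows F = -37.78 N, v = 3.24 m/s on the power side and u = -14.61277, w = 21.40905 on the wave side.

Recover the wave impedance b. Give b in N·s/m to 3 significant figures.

b = 2.2 N·s/m

u + w = 6.79628;  u + w = √(2b)·v, so √(2b) = 6.79628/3.24 = 2.09762.
b = (√(2b))²/2 = 4.40000/2 = 2.20000.
(Check via u − w = 2F/√(2b): u − w = -36.02182, 2F/√(2b) = -36.02182.)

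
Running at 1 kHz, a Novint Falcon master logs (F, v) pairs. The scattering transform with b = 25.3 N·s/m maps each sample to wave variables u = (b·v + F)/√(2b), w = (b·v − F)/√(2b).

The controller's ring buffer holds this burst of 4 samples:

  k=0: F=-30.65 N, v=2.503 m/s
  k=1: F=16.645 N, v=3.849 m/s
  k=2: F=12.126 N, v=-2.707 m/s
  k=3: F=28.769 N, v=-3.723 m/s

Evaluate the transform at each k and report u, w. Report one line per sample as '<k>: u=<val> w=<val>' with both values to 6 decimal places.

k=0: b·v=25.3×2.503=63.325900; √(2b)=7.113368; u=(63.325900+(-30.65))/7.113368=4.593591, w=(63.325900−(-30.65))/7.113368=13.211169
k=1: b·v=25.3×3.849=97.379700; √(2b)=7.113368; u=(97.379700+16.645)/7.113368=16.029637, w=(97.379700−16.645)/7.113368=11.349716
k=2: b·v=25.3×(-2.707)=-68.487100; √(2b)=7.113368; u=(-68.487100+12.126)/7.113368=-7.923265, w=(-68.487100−12.126)/7.113368=-11.332621
k=3: b·v=25.3×(-3.723)=-94.191900; √(2b)=7.113368; u=(-94.191900+28.769)/7.113368=-9.197177, w=(-94.191900−28.769)/7.113368=-17.285891

0: u=4.593591 w=13.211169
1: u=16.029637 w=11.349716
2: u=-7.923265 w=-11.332621
3: u=-9.197177 w=-17.285891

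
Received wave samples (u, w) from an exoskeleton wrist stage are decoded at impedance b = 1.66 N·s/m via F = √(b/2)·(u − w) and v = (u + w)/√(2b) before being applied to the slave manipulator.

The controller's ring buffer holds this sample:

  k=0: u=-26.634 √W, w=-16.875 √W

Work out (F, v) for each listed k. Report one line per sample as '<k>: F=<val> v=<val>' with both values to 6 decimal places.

0: F=-8.890872 v=-23.878666

k=0: u−w=-9.759000, u+w=-43.509000; √(b/2)=0.911043, √(2b)=1.822087; F=0.911043×(-9.759)=-8.890872, v=-43.509000/1.822087=-23.878666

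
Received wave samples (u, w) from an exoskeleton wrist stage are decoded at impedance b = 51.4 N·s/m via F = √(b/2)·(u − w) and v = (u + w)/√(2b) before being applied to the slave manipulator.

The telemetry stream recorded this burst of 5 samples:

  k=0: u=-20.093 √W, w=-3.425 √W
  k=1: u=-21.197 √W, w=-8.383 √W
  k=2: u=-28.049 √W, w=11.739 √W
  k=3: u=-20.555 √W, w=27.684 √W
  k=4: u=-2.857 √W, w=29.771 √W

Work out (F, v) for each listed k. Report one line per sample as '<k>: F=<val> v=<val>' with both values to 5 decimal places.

k=0: u−w=-16.66800, u+w=-23.51800; √(b/2)=5.06952, √(2b)=10.13903; F=5.06952×(-16.668)=-84.49871, v=-23.51800/10.13903=-2.31955
k=1: u−w=-12.81400, u+w=-29.58000; √(b/2)=5.06952, √(2b)=10.13903; F=5.06952×(-12.814)=-64.96079, v=-29.58000/10.13903=-2.91744
k=2: u−w=-39.78800, u+w=-16.31000; √(b/2)=5.06952, √(2b)=10.13903; F=5.06952×(-39.788)=-201.70593, v=-16.31000/10.13903=-1.60863
k=3: u−w=-48.23900, u+w=7.12900; √(b/2)=5.06952, √(2b)=10.13903; F=5.06952×(-48.239)=-244.54842, v=7.12900/10.13903=0.70312
k=4: u−w=-32.62800, u+w=26.91400; √(b/2)=5.06952, √(2b)=10.13903; F=5.06952×(-32.628)=-165.40819, v=26.91400/10.13903=2.65449

0: F=-84.49871 v=-2.31955
1: F=-64.96079 v=-2.91744
2: F=-201.70593 v=-1.60863
3: F=-244.54842 v=0.70312
4: F=-165.40819 v=2.65449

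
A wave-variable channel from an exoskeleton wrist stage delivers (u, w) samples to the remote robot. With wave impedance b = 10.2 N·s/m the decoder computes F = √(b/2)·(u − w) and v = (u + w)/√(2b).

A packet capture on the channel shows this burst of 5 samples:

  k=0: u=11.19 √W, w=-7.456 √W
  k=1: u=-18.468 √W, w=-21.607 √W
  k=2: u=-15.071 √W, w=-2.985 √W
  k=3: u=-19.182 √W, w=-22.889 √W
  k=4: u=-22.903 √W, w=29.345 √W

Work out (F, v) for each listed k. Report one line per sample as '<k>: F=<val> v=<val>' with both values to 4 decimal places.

k=0: u−w=18.6460, u+w=3.7340; √(b/2)=2.2583, √(2b)=4.5166; F=2.2583×18.646=42.1086, v=3.7340/4.5166=0.8267
k=1: u−w=3.1390, u+w=-40.0750; √(b/2)=2.2583, √(2b)=4.5166; F=2.2583×3.139=7.0889, v=-40.0750/4.5166=-8.8728
k=2: u−w=-12.0860, u+w=-18.0560; √(b/2)=2.2583, √(2b)=4.5166; F=2.2583×(-12.086)=-27.2940, v=-18.0560/4.5166=-3.9977
k=3: u−w=3.7070, u+w=-42.0710; √(b/2)=2.2583, √(2b)=4.5166; F=2.2583×3.707=8.3716, v=-42.0710/4.5166=-9.3147
k=4: u−w=-52.2480, u+w=6.4420; √(b/2)=2.2583, √(2b)=4.5166; F=2.2583×(-52.248)=-117.9926, v=6.4420/4.5166=1.4263

0: F=42.1086 v=0.8267
1: F=7.0889 v=-8.8728
2: F=-27.2940 v=-3.9977
3: F=8.3716 v=-9.3147
4: F=-117.9926 v=1.4263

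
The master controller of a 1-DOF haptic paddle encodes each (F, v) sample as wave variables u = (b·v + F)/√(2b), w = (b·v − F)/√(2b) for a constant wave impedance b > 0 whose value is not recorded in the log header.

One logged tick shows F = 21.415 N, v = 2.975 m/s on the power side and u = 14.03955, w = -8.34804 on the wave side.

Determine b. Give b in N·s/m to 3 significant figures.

b = 1.83 N·s/m

u + w = 5.69151;  u + w = √(2b)·v, so √(2b) = 5.69151/2.975 = 1.91311.
b = (√(2b))²/2 = 3.66000/2 = 1.83000.
(Check via u − w = 2F/√(2b): u − w = 22.38759, 2F/√(2b) = 22.38760.)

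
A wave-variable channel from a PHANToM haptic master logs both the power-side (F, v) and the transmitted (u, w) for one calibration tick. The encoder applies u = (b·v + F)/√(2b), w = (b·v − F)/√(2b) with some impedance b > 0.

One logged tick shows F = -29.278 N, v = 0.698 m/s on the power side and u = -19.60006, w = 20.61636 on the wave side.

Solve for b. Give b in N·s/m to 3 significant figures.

b = 1.06 N·s/m

u + w = 1.0163;  u + w = √(2b)·v, so √(2b) = 1.0163/0.698 = 1.4560.
b = (√(2b))²/2 = 2.1200/2 = 1.0600.
(Check via u − w = 2F/√(2b): u − w = -40.2164, 2F/√(2b) = -40.2166.)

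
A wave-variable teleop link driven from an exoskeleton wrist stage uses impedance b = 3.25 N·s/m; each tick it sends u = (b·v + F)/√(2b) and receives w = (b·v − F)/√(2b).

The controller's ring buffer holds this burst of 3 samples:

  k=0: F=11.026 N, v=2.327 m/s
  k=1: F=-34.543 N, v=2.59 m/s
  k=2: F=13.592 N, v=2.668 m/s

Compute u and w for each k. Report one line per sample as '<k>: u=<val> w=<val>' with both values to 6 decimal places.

0: u=7.291108 w=-1.358398
1: u=-10.247264 w=16.850494
2: u=8.732267 w=-1.930175

k=0: b·v=3.25×2.327=7.562750; √(2b)=2.549510; u=(7.562750+11.026)/2.549510=7.291108, w=(7.562750−11.026)/2.549510=-1.358398
k=1: b·v=3.25×2.59=8.417500; √(2b)=2.549510; u=(8.417500+(-34.543))/2.549510=-10.247264, w=(8.417500−(-34.543))/2.549510=16.850494
k=2: b·v=3.25×2.668=8.671000; √(2b)=2.549510; u=(8.671000+13.592)/2.549510=8.732267, w=(8.671000−13.592)/2.549510=-1.930175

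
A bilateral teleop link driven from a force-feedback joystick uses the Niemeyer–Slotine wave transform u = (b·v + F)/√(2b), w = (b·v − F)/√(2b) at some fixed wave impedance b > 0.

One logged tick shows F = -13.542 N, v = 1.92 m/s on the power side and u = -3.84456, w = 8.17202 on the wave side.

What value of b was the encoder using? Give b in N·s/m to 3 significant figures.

b = 2.54 N·s/m

u + w = 4.3275;  u + w = √(2b)·v, so √(2b) = 4.3275/1.92 = 2.2539.
b = (√(2b))²/2 = 5.0800/2 = 2.5400.
(Check via u − w = 2F/√(2b): u − w = -12.0166, 2F/√(2b) = -12.0166.)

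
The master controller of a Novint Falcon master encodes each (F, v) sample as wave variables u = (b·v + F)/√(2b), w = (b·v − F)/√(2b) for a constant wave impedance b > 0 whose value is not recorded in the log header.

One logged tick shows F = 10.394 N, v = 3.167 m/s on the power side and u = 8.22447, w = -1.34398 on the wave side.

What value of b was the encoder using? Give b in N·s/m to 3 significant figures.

b = 2.36 N·s/m

u + w = 6.88049;  u + w = √(2b)·v, so √(2b) = 6.88049/3.167 = 2.17256.
b = (√(2b))²/2 = 4.72001/2 = 2.36000.
(Check via u − w = 2F/√(2b): u − w = 9.56845, 2F/√(2b) = 9.56845.)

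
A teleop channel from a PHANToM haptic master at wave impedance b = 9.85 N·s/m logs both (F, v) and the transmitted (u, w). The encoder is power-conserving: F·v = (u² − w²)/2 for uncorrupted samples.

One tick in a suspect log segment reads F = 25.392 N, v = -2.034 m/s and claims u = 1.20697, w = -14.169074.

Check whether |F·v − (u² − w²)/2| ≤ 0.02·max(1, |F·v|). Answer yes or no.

F·v = 25.392×(-2.034) = -51.647328 W.
(u² − w²)/2 = (1.456777 − 200.762658)/2 = -99.652941 W.
|Δ| = 48.005613;  2% of max(1, |F·v|) = 1.032947.

no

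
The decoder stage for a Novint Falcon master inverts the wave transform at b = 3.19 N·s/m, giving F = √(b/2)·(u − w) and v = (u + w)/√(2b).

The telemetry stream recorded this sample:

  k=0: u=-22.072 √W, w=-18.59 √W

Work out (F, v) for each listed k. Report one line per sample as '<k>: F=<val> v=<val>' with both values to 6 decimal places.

0: F=-4.397533 v=-16.098240

k=0: u−w=-3.482000, u+w=-40.662000; √(b/2)=1.262933, √(2b)=2.525866; F=1.262933×(-3.482)=-4.397533, v=-40.662000/2.525866=-16.098240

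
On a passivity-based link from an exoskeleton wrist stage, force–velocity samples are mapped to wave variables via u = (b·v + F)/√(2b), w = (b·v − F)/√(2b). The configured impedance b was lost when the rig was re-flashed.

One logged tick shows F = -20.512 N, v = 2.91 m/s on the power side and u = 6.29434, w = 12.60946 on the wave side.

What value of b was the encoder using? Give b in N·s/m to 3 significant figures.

b = 21.1 N·s/m

u + w = 18.90380;  u + w = √(2b)·v, so √(2b) = 18.90380/2.91 = 6.49615.
b = (√(2b))²/2 = 42.19998/2 = 21.09999.
(Check via u − w = 2F/√(2b): u − w = -6.31512, 2F/√(2b) = -6.31512.)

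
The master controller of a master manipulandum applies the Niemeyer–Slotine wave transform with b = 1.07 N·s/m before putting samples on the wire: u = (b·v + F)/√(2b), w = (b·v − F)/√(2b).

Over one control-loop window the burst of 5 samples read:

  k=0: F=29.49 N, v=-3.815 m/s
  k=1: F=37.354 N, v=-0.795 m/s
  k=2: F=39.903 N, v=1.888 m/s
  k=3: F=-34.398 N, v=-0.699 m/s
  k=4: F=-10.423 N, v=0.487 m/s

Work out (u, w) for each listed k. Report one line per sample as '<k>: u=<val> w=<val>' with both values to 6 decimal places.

k=0: b·v=1.07×(-3.815)=-4.082050; √(2b)=1.462874; u=(-4.082050+29.49)/1.462874=17.368517, w=(-4.082050−29.49)/1.462874=-22.949381
k=1: b·v=1.07×(-0.795)=-0.850650; √(2b)=1.462874; u=(-0.850650+37.354)/1.462874=24.953176, w=(-0.850650−37.354)/1.462874=-26.116161
k=2: b·v=1.07×1.888=2.020160; √(2b)=1.462874; u=(2.020160+39.903)/1.462874=28.658082, w=(2.020160−39.903)/1.462874=-25.896176
k=3: b·v=1.07×(-0.699)=-0.747930; √(2b)=1.462874; u=(-0.747930+(-34.398))/1.462874=-24.025263, w=(-0.747930−(-34.398))/1.462874=23.002714
k=4: b·v=1.07×0.487=0.521090; √(2b)=1.462874; u=(0.521090+(-10.423))/1.462874=-6.768806, w=(0.521090−(-10.423))/1.462874=7.481226

0: u=17.368517 w=-22.949381
1: u=24.953176 w=-26.116161
2: u=28.658082 w=-25.896176
3: u=-24.025263 w=23.002714
4: u=-6.768806 w=7.481226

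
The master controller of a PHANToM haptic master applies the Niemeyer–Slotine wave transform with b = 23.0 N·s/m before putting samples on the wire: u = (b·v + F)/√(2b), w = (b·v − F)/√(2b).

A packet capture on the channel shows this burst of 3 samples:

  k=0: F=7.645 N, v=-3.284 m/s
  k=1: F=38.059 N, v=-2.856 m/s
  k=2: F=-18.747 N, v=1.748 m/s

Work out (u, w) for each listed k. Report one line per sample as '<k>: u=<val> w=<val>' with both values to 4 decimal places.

0: u=-10.0094 w=-12.2638
1: u=-4.0737 w=-15.2967
2: u=3.1637 w=8.6919

k=0: b·v=23.0×(-3.284)=-75.5320; √(2b)=6.7823; u=(-75.5320+7.645)/6.7823=-10.0094, w=(-75.5320−7.645)/6.7823=-12.2638
k=1: b·v=23.0×(-2.856)=-65.6880; √(2b)=6.7823; u=(-65.6880+38.059)/6.7823=-4.0737, w=(-65.6880−38.059)/6.7823=-15.2967
k=2: b·v=23.0×1.748=40.2040; √(2b)=6.7823; u=(40.2040+(-18.747))/6.7823=3.1637, w=(40.2040−(-18.747))/6.7823=8.6919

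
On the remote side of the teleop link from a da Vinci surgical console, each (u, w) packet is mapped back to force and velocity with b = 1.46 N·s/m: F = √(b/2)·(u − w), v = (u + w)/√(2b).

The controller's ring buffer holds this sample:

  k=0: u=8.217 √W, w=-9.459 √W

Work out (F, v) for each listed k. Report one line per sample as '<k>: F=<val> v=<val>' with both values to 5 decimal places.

0: F=15.10238 v=-0.72683

k=0: u−w=17.67600, u+w=-1.24200; √(b/2)=0.85440, √(2b)=1.70880; F=0.85440×17.676=15.10238, v=-1.24200/1.70880=-0.72683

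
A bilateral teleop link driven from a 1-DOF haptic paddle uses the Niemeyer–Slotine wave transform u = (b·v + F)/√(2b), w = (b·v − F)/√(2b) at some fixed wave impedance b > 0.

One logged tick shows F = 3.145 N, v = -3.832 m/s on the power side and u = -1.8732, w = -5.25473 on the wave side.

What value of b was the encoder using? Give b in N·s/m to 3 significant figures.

u + w = -7.12793;  u + w = √(2b)·v, so √(2b) = -7.12793/(-3.832) = 1.86011.
b = (√(2b))²/2 = 3.46000/2 = 1.73000.
(Check via u − w = 2F/√(2b): u − w = 3.38153, 2F/√(2b) = 3.38153.)

b = 1.73 N·s/m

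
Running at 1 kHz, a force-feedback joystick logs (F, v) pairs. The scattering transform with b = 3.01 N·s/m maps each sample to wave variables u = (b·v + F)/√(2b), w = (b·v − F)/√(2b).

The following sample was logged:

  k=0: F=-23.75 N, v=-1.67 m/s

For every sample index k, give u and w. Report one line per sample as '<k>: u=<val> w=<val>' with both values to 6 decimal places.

k=0: b·v=3.01×(-1.67)=-5.026700; √(2b)=2.453569; u=(-5.026700+(-23.75))/2.453569=-11.728507, w=(-5.026700−(-23.75))/2.453569=7.631047

0: u=-11.728507 w=7.631047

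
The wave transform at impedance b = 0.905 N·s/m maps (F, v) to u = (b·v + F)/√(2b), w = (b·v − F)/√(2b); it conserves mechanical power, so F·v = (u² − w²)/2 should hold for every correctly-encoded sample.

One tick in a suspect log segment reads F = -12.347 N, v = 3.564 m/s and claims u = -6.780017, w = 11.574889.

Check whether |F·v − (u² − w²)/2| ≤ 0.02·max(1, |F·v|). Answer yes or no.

yes

F·v = (-12.347)×3.564 = -44.004708 W.
(u² − w²)/2 = (45.968631 − 133.978055)/2 = -44.004712 W.
|Δ| = 0.000004;  2% of max(1, |F·v|) = 0.880094.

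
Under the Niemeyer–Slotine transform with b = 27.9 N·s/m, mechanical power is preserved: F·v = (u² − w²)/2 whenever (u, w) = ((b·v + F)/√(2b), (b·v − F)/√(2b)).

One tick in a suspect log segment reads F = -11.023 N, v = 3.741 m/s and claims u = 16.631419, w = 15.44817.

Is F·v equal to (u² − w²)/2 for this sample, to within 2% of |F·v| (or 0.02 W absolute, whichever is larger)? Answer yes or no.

no

F·v = (-11.023)×3.741 = -41.237043 W.
(u² − w²)/2 = (276.604098 − 238.645956)/2 = 18.979071 W.
|Δ| = 60.216114;  2% of max(1, |F·v|) = 0.824741.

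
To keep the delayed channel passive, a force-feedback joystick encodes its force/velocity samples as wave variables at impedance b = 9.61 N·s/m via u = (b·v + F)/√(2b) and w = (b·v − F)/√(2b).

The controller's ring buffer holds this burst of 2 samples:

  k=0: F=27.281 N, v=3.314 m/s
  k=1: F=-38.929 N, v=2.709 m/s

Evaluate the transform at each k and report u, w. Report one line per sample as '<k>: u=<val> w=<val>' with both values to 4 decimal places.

0: u=13.4872 w=1.0416
1: u=-2.9415 w=14.8179

k=0: b·v=9.61×3.314=31.8475; √(2b)=4.3841; u=(31.8475+27.281)/4.3841=13.4872, w=(31.8475−27.281)/4.3841=1.0416
k=1: b·v=9.61×2.709=26.0335; √(2b)=4.3841; u=(26.0335+(-38.929))/4.3841=-2.9415, w=(26.0335−(-38.929))/4.3841=14.8179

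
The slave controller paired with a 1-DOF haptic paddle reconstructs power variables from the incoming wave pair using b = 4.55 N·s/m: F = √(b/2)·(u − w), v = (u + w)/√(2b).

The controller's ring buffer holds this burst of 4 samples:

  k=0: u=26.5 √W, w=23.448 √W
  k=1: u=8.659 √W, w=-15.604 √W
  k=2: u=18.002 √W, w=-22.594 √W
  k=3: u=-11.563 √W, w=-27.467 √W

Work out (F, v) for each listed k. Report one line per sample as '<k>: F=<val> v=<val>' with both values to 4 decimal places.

k=0: u−w=3.0520, u+w=49.9480; √(b/2)=1.5083, √(2b)=3.0166; F=1.5083×3.052=4.6034, v=49.9480/3.0166=16.5576
k=1: u−w=24.2630, u+w=-6.9450; √(b/2)=1.5083, √(2b)=3.0166; F=1.5083×24.263=36.5961, v=-6.9450/3.0166=-2.3022
k=2: u−w=40.5960, u+w=-4.5920; √(b/2)=1.5083, √(2b)=3.0166; F=1.5083×40.596=61.2314, v=-4.5920/3.0166=-1.5222
k=3: u−w=15.9040, u+w=-39.0300; √(b/2)=1.5083, √(2b)=3.0166; F=1.5083×15.904=23.9882, v=-39.0300/3.0166=-12.9383

0: F=4.6034 v=16.5576
1: F=36.5961 v=-2.3022
2: F=61.2314 v=-1.5222
3: F=23.9882 v=-12.9383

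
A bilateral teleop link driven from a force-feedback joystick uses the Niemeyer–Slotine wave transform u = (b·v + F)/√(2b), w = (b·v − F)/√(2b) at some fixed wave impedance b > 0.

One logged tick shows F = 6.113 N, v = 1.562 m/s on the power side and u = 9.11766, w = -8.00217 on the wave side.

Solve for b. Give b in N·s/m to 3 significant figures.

b = 0.255 N·s/m

u + w = 1.1155;  u + w = √(2b)·v, so √(2b) = 1.1155/1.562 = 0.7141.
b = (√(2b))²/2 = 0.5100/2 = 0.2550.
(Check via u − w = 2F/√(2b): u − w = 17.1198, 2F/√(2b) = 17.1198.)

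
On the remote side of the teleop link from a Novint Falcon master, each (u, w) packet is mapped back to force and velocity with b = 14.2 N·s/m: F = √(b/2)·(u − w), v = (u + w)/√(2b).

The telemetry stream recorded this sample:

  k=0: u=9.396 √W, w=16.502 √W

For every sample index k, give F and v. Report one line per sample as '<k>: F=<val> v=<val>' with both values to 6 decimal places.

0: F=-18.934523 v=4.859673

k=0: u−w=-7.106000, u+w=25.898000; √(b/2)=2.664583, √(2b)=5.329165; F=2.664583×(-7.106)=-18.934523, v=25.898000/5.329165=4.859673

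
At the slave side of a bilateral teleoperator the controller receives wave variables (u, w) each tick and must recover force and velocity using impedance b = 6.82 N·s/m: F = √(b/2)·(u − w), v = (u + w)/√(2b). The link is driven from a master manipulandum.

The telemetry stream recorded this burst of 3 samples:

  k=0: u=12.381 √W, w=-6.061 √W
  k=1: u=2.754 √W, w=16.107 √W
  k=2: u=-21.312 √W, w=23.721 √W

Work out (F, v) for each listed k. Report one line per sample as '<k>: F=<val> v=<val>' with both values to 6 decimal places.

k=0: u−w=18.442000, u+w=6.320000; √(b/2)=1.846619, √(2b)=3.693237; F=1.846619×18.442=34.055339, v=6.320000/3.693237=1.711236
k=1: u−w=-13.353000, u+w=18.861000; √(b/2)=1.846619, √(2b)=3.693237; F=1.846619×(-13.353)=-24.657897, v=18.861000/3.693237=5.106902
k=2: u−w=-45.033000, u+w=2.409000; √(b/2)=1.846619, √(2b)=3.693237; F=1.846619×(-45.033)=-83.158772, v=2.409000/3.693237=0.652273

0: F=34.055339 v=1.711236
1: F=-24.657897 v=5.106902
2: F=-83.158772 v=0.652273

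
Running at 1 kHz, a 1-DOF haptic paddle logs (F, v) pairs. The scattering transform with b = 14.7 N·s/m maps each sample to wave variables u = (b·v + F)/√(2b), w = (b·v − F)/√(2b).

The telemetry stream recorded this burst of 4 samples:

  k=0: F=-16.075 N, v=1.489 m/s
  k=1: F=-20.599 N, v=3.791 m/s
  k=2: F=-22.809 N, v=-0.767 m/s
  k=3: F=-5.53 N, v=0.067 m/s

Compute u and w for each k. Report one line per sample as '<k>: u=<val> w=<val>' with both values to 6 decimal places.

0: u=1.072134 w=7.001487
1: u=6.478708 w=14.076764
2: u=-6.286018 w=2.127208
3: u=-0.838243 w=1.201529

k=0: b·v=14.7×1.489=21.888300; √(2b)=5.422177; u=(21.888300+(-16.075))/5.422177=1.072134, w=(21.888300−(-16.075))/5.422177=7.001487
k=1: b·v=14.7×3.791=55.727700; √(2b)=5.422177; u=(55.727700+(-20.599))/5.422177=6.478708, w=(55.727700−(-20.599))/5.422177=14.076764
k=2: b·v=14.7×(-0.767)=-11.274900; √(2b)=5.422177; u=(-11.274900+(-22.809))/5.422177=-6.286018, w=(-11.274900−(-22.809))/5.422177=2.127208
k=3: b·v=14.7×0.067=0.984900; √(2b)=5.422177; u=(0.984900+(-5.53))/5.422177=-0.838243, w=(0.984900−(-5.53))/5.422177=1.201529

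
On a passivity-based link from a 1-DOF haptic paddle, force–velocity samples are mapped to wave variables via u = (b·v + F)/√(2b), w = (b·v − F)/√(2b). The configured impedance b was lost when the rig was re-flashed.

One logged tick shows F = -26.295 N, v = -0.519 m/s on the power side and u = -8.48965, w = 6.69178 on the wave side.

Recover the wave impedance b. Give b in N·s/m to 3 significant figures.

b = 6 N·s/m

u + w = -1.7979;  u + w = √(2b)·v, so √(2b) = -1.7979/(-0.519) = 3.4641.
b = (√(2b))²/2 = 12.0000/2 = 6.0000.
(Check via u − w = 2F/√(2b): u − w = -15.1814, 2F/√(2b) = -15.1814.)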